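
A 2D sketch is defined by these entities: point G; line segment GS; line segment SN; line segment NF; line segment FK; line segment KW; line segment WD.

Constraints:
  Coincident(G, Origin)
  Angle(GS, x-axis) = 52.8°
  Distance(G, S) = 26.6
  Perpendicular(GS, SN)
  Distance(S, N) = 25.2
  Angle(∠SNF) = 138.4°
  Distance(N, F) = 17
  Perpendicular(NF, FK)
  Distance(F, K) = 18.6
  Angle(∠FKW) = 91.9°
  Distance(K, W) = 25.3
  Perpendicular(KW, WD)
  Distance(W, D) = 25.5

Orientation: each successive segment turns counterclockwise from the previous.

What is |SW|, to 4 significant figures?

10.90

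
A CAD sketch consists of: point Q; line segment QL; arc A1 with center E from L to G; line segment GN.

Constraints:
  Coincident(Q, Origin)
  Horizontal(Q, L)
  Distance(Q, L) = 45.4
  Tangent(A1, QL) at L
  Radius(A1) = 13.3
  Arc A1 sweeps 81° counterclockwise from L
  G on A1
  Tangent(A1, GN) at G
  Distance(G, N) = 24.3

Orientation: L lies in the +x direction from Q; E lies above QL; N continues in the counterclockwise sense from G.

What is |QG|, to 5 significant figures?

59.602

Q is at the origin; Q and L share the same y with |QL| = 45.4 and L on the +x side, so L = (45.400, 0.0000). Since A1 is tangent to QL there, EL ⟂ QL, so E = L + (0, 13.3) = (45.400, 13.300). On A1, L sits at bearing -90° from E; an 81° counterclockwise sweep puts G at bearing -9°, so G = E + 13.3·(cos -9°, sin -9°) = (58.536, 11.219). Then |QG| = |G − Q| = 59.602.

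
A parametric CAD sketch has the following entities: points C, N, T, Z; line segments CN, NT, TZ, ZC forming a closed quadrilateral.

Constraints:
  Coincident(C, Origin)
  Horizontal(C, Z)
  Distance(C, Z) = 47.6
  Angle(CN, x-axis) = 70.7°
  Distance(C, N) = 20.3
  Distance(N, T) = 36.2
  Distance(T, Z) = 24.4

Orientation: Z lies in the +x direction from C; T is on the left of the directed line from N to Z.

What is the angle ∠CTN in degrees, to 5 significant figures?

21.779°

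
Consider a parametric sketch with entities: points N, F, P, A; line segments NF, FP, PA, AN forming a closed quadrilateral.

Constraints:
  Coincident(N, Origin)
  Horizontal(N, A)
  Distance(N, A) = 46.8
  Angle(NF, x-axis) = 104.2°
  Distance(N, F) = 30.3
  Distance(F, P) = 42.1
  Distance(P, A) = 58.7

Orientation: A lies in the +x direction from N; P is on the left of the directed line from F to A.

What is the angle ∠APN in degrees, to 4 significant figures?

46.08°

N is at the origin; N and A share the same y with |NA| = 46.8 and A in +x, so A = (46.8, 0). NF runs at 104.2° with |NF| = 30.3, so F = (-7.433, 29.37). P is determined by |FP| = 42.1 and |PA| = 58.7 together: it lies at the intersection of circle(F, 42.1) and circle(A, 58.7). With |FA| = 61.68, the foot of the radical line on FA is 17.27 from F and the perpendicular offset is √(42.1² − 17.27²) = 38.39. Taking the left-of-FA solution: P = (26.04, 54.91).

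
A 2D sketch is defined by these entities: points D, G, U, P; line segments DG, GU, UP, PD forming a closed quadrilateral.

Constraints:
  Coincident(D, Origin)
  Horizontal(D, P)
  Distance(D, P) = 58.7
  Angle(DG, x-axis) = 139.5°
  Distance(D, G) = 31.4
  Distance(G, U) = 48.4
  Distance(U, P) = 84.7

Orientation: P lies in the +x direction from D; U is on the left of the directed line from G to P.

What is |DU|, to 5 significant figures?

61.955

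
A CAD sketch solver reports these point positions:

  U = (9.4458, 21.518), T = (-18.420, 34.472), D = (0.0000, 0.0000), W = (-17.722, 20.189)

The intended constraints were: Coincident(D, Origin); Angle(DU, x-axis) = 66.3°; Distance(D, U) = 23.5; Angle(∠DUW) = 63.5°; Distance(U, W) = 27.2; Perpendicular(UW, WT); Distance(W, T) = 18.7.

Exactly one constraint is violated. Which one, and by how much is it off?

Distance(W, T) = 18.7 — off by 4.40.

D = (0.00, 0.00) ✓; DU at 66.30° ✓; |DU| = 23.50 ✓; ∠DUW = 63.50° ✓; |UW| = 27.20 ✓; ∠(UW, WT) = 90.00° ✓; |WT| = 14.30 ✗.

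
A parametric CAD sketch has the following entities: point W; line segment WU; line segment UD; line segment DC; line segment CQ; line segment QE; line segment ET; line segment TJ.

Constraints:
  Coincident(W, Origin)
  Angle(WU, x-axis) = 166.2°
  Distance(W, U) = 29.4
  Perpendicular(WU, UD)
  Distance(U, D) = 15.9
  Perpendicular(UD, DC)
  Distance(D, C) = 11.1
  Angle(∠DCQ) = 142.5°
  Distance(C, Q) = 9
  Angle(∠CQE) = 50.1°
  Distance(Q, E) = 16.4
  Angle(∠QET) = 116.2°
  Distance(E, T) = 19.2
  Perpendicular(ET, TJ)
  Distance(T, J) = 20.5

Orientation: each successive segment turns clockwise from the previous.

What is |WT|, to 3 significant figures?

44.9

∠CQE = 50.1° gives QE at 179° from the x-axis; with |QE| = 16.4, E = (-24.7, 13.1). ∠QET = 116.2° gives ET at 115° from the x-axis; with |ET| = 19.2, T = (-32.9, 30.5). Then |WT| = |T − W| = 44.9.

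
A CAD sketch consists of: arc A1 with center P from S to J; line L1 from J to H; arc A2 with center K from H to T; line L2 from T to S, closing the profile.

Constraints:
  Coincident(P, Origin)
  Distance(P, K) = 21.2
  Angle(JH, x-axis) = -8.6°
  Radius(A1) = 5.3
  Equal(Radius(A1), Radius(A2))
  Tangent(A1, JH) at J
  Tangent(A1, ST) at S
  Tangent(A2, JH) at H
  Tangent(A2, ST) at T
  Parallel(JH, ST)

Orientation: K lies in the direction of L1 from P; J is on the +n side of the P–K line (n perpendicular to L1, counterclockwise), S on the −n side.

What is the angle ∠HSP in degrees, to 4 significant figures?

63.43°

Tangency of A1 to both parallel lines with radius 5.3 puts J and S at P ± 5.3·n: J = (0.7925, 5.240), S = (-0.7925, -5.240). Equal radii place H and T the same way about K: H = K + 5.3·n = (21.75, 2.070), T = K − 5.3·n = (20.17, -8.411). Then cos ∠HSP = SH·SP / (|SH||SP|), giving 63.43°.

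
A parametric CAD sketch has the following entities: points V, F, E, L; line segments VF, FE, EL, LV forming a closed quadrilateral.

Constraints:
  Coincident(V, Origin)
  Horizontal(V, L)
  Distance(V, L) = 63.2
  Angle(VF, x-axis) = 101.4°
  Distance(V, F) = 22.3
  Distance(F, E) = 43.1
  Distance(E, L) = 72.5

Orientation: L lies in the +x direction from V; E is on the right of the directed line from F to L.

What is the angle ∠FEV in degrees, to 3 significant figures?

13.8°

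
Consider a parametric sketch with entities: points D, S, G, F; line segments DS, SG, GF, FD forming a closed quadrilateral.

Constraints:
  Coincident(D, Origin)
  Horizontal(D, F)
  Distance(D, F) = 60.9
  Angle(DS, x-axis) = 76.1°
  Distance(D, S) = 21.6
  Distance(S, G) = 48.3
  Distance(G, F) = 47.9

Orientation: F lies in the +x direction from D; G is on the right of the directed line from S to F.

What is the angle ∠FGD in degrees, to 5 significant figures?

97.268°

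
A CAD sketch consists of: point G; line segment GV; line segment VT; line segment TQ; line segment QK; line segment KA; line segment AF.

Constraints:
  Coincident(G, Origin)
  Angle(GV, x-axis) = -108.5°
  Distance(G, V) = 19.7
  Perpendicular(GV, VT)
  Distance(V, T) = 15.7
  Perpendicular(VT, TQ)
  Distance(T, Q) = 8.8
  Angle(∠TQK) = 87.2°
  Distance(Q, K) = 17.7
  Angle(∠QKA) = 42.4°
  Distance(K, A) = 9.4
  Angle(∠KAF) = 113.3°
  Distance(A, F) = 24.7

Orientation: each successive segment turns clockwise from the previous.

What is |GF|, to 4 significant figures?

28.02

∠QKA = 42.4° gives KA at -158.9° from the x-axis; with |KA| = 9.4, A = (-10.63, -15.17). ∠KAF = 113.3° gives AF at 134.4° from the x-axis; with |AF| = 24.7, F = (-27.91, 2.479). Then |GF| = |F − G| = 28.02.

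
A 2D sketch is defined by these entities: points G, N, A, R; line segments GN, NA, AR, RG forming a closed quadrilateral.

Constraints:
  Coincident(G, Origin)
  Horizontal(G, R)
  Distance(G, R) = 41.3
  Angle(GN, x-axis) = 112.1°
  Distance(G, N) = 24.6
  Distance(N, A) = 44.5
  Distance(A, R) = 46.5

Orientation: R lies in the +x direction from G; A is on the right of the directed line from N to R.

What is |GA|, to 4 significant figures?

20.80

Checks: GN at 112.1° ✓; |NA| = 44.50 ✓; |AR| = 46.50 ✓.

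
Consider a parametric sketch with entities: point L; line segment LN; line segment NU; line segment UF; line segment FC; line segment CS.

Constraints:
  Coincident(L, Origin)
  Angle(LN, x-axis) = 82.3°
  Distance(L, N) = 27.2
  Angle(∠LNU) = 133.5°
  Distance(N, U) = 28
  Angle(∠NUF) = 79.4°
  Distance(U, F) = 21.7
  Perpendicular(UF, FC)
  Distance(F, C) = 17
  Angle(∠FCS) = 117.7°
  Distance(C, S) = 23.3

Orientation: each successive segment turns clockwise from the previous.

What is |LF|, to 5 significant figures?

42.761

L is at the origin; LN runs at 82.3° with length 27.2, so N = (3.6444, 26.955). ∠LNU = 133.5° gives NU at 35.800° from the x-axis; with |NU| = 28.0, U = (26.354, 43.334). ∠NUF = 79.4° gives UF at -64.800° from the x-axis; with |UF| = 21.7, F = (35.594, 23.699). Then |LF| = |F − L| = 42.761.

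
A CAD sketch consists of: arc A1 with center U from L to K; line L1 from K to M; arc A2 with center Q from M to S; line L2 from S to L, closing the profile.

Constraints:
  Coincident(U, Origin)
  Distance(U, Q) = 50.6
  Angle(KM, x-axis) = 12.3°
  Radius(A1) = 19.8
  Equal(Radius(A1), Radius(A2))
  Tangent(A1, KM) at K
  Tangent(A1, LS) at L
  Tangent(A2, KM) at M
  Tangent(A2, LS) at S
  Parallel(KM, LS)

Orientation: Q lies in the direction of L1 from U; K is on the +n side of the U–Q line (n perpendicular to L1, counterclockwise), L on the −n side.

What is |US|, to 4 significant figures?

54.34

Tangency of A1 to both parallel lines with radius 19.8 puts K and L at U ± 19.8·n: K = (-4.218, 19.35), L = (4.218, -19.35). Equal radii place M and S the same way about Q: M = Q + 19.8·n = (45.22, 30.12), S = Q − 19.8·n = (53.66, -8.566). Then |US| = |S − U| = 54.34.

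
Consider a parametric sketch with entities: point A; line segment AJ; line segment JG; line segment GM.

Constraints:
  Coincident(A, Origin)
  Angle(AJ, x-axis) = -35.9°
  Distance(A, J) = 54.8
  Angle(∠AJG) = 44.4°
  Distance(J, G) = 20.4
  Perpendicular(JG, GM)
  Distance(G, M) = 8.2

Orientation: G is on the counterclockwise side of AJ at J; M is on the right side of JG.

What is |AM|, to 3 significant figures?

50.2

A is at the origin; AJ runs at -35.9° with length 54.8, so J = 54.8·(cos -35.9°, sin -35.9°) = (44.4, -32.1). ∠AJG = 44.4°, so JG runs at -35.9° + (180° − 44.4°) = 99.7° from the x-axis; with |JG| = 20.4, G = J + 20.4·(cos 99.7°, sin 99.7°) = (41.0, -12.0). JG ⟂ GM; with |GM| = 8.2 on the right of JG, M = G + 8.2·(0.986, 0.168) = (49.0, -10.6). Then |AM| = |M − A| = 50.2.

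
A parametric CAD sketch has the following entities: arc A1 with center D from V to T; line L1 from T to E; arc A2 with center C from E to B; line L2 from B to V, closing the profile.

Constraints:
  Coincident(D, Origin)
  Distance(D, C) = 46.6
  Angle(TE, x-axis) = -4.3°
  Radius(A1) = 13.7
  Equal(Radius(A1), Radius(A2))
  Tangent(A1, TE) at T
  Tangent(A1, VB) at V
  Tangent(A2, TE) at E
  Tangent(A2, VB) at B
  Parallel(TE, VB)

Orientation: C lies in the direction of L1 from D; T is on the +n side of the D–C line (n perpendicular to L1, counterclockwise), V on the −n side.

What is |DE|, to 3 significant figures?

48.6

The slot axis is L1's direction at -4.3°, so u = (cos -4.3°, sin -4.3°) = (0.997, -0.0750) and n = (−sin -4.3°, cos -4.3°) = (0.0750, 0.997). D is at the origin and C lies 46.6 along u from D, so C = 46.6·u = (46.5, -3.49). Tangency of A1 to both parallel lines with radius 13.7 puts T and V at D ± 13.7·n: T = (1.03, 13.7), V = (-1.03, -13.7). Equal radii place E and B the same way about C: E = C + 13.7·n = (47.5, 10.2), B = C − 13.7·n = (45.4, -17.2). Then |DE| = |E − D| = 48.6.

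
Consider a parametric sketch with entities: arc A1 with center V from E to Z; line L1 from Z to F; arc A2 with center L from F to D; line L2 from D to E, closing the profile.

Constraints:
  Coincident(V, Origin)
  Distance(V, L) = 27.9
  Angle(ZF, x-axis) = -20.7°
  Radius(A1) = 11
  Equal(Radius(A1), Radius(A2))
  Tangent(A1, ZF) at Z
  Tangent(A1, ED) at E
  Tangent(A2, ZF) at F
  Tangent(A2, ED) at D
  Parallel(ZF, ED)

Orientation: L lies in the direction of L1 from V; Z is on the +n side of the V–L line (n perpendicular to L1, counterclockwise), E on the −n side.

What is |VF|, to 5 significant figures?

29.990

The slot axis is L1's direction at -20.7°, so u = (cos -20.7°, sin -20.7°) = (0.93544, -0.35347) and n = (−sin -20.7°, cos -20.7°) = (0.35347, 0.93544). V is at the origin and L lies 27.9 along u from V, so L = 27.9·u = (26.099, -9.8619). Tangency of A1 to both parallel lines with radius 11.0 puts Z and E at V ± 11.0·n: Z = (3.8882, 10.290), E = (-3.8882, -10.290). Equal radii place F and D the same way about L: F = L + 11.0·n = (29.987, 0.42794), D = L − 11.0·n = (22.211, -20.152). Then |VF| = |F − V| = 29.990.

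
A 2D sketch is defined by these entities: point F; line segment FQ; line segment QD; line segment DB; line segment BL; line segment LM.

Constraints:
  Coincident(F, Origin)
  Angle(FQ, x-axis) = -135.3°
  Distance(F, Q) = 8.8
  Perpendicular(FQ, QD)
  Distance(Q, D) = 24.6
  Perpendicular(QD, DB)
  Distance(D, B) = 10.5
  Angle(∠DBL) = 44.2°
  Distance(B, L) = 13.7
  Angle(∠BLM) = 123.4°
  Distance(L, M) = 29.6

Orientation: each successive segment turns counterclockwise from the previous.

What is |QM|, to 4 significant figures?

35.43

∠DBL = 44.2° gives BL at -179.5° from the x-axis; with |BL| = 13.7, L = (4.812, -16.41). ∠BLM = 123.4° gives LM at -122.9° from the x-axis; with |LM| = 29.6, M = (-11.27, -41.26). Then |QM| = |M − Q| = 35.43.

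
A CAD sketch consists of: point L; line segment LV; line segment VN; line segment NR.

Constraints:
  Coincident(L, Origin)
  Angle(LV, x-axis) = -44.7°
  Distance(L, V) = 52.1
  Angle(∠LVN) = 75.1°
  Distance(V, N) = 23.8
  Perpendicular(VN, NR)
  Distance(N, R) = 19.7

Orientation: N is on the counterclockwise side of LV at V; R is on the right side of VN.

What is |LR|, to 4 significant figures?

70.82

∠LVN = 75.1°, so VN runs at -44.7° + (180° − 75.1°) = 60.20° from the x-axis; with |VN| = 23.8, N = V + 23.8·(cos 60.20°, sin 60.20°) = (48.86, -15.99). VN is perpendicular to NR; with |NR| = 19.7 on the right of VN, R = N + 19.7·(0.8678, -0.4970) = (65.96, -25.78). Then |LR| = |R − L| = 70.82.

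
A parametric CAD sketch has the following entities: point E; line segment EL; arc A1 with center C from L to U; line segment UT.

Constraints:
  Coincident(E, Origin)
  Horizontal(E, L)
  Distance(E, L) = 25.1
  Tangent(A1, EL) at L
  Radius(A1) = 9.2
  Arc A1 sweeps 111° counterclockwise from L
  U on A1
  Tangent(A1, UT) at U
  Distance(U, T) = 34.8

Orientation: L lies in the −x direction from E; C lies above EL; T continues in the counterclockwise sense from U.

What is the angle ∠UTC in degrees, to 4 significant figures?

14.81°

On A1, L sits at bearing -90° from C; a 111° counterclockwise sweep puts U at bearing 21°, so U = C + 9.2·(cos 21°, sin 21°) = (-16.51, 12.50). The tangent condition forces CU to be normal to UT, so UT runs along (−sin 21°, cos 21°); with |UT| = 34.8, T = (-28.98, 44.99). Then cos ∠UTC = TU·TC / (|TU||TC|), giving 14.81°.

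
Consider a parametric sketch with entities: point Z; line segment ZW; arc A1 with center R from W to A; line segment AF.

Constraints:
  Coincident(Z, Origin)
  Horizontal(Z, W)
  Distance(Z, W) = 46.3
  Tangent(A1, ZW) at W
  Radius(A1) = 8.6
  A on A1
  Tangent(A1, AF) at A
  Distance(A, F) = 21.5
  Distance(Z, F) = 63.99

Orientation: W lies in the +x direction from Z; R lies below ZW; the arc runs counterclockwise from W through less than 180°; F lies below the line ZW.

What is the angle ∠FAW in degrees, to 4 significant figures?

110.4°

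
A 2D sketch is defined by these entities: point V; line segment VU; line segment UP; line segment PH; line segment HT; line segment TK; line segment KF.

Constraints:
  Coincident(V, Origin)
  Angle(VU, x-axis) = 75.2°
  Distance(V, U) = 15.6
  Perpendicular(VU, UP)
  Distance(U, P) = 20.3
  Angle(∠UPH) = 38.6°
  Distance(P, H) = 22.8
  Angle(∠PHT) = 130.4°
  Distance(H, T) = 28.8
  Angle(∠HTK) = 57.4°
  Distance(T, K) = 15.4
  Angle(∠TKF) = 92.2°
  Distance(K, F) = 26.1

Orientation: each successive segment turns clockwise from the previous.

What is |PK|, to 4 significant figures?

35.55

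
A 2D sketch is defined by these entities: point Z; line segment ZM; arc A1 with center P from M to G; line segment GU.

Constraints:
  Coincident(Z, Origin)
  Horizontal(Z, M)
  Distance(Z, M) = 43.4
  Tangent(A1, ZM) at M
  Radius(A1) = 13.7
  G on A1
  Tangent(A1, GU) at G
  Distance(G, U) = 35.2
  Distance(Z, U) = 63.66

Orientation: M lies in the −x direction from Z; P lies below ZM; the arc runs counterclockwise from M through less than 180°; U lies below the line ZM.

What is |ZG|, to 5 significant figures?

58.981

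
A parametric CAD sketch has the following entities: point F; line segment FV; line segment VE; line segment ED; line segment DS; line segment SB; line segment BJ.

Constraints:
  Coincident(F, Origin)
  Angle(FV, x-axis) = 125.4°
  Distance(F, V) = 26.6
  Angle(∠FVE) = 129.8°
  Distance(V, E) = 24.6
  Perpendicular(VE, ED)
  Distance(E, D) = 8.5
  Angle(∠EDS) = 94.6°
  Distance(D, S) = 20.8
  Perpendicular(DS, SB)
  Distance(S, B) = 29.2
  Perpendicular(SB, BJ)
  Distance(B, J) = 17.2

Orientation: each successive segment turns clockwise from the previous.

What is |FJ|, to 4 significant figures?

54.18

F is at the origin; FV runs at 125.4° with length 26.6, so V = (-15.41, 21.68). ∠FVE = 129.8° gives VE at 75.20° from the x-axis; with |VE| = 24.6, E = (-9.125, 45.47). VE ⟂ ED, so ED runs at -14.80°; with |ED| = 8.5, D = (-0.9069, 43.29). ∠EDS = 94.6° gives DS at -100.2° from the x-axis; with |DS| = 20.8, S = (-4.590, 22.82). DS is perpendicular to SB, so SB runs at 169.8°; with |SB| = 29.2, B = (-33.33, 27.99). SB ⟂ BJ, so BJ runs at 79.80°; with |BJ| = 17.2, J = (-30.28, 44.92). Then |FJ| = |J − F| = 54.18.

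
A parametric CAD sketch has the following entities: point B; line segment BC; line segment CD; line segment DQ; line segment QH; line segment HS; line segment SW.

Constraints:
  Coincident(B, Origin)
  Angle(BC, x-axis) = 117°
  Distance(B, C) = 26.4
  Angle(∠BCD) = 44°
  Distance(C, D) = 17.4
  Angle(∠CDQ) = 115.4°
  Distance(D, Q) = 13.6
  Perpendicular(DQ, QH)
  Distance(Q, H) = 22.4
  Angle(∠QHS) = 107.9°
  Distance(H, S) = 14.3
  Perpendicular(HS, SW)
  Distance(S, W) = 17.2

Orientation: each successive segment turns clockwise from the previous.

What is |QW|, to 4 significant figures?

21.58

B is at the origin; BC runs at 117.0° with length 26.4, so C = (-11.99, 23.52). ∠BCD = 44.0° gives CD at -19.00° from the x-axis; with |CD| = 17.4, D = (4.467, 17.86). ∠CDQ = 115.4° gives DQ at -83.60° from the x-axis; with |DQ| = 13.6, Q = (5.983, 4.342). DQ is perpendicular to QH, so QH runs at -173.6°; with |QH| = 22.4, H = (-16.28, 1.846). ∠QHS = 107.9° gives HS at 114.3° from the x-axis; with |HS| = 14.3, S = (-22.16, 14.88). HS ⟂ SW, so SW runs at 24.30°; with |SW| = 17.2, W = (-6.486, 21.96). Then |QW| = |W − Q| = 21.58.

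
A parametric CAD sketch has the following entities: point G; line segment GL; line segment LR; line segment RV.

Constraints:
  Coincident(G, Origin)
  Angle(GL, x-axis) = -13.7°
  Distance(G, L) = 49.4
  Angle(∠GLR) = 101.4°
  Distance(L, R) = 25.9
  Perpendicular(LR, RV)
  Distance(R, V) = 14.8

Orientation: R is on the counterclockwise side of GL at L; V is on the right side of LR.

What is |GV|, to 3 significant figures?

72.6

G is at the origin; GL runs at -13.7° with length 49.4, so L = 49.4·(cos -13.7°, sin -13.7°) = (48.0, -11.7). ∠GLR = 101.4°, so LR runs at -13.7° + (180° − 101.4°) = 64.9° from the x-axis; with |LR| = 25.9, R = L + 25.9·(cos 64.9°, sin 64.9°) = (59.0, 11.8). LR ⟂ RV; with |RV| = 14.8 on the right of LR, V = R + 14.8·(0.906, -0.424) = (72.4, 5.48). Then |GV| = |V − G| = 72.6.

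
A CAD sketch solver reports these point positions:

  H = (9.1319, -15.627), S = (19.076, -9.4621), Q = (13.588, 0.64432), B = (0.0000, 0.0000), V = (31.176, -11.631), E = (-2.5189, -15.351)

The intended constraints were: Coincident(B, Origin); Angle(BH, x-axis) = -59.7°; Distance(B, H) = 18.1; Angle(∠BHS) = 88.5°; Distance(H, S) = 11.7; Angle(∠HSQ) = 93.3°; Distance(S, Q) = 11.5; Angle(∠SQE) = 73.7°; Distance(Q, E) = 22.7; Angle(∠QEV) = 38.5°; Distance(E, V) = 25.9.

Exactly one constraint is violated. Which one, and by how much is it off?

Distance(E, V) = 25.9 — off by 8.00.

B = (0.00, 0.00) ✓; BH at -59.70° ✓; |BH| = 18.10 ✓; ∠BHS = 88.50° ✓; |HS| = 11.70 ✓; ∠HSQ = 93.29° ✓; |SQ| = 11.50 ✓; ∠SQE = 73.70° ✓; |QE| = 22.70 ✓; ∠QEV = 38.50° ✓; |EV| = 33.90 ✗.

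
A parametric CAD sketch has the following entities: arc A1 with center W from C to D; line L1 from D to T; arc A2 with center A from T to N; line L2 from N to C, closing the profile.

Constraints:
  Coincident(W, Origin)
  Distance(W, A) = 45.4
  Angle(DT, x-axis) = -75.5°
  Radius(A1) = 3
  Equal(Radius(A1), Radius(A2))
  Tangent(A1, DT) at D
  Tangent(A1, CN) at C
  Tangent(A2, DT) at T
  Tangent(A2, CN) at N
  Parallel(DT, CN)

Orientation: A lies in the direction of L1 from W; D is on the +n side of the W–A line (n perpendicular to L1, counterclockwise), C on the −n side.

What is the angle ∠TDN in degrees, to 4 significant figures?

7.529°

Tangency of A1 to both parallel lines with radius 3.0 puts D and C at W ± 3.0·n: D = (2.904, 0.7511), C = (-2.904, -0.7511). Equal radii place T and N the same way about A: T = A + 3.0·n = (14.27, -43.20), N = A − 3.0·n = (8.463, -44.71). Then cos ∠TDN = DT·DN / (|DT||DN|), giving 7.529°.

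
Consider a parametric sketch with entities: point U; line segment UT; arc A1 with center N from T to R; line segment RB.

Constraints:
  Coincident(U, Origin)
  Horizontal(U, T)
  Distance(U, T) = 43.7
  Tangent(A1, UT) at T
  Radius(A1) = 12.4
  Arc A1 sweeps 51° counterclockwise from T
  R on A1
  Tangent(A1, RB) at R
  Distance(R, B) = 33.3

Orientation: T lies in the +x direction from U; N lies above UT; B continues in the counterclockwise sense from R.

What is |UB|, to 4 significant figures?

80.30

On A1, T sits at bearing -90° from N; a 51° counterclockwise sweep puts R at bearing -39°, so R = N + 12.4·(cos -39°, sin -39°) = (53.34, 4.596). A1 meets RB tangentially, so NR is at right angles to RB, so RB runs along (−sin -39°, cos -39°); with |RB| = 33.3, B = (74.29, 30.48). Then |UB| = |B − U| = 80.30.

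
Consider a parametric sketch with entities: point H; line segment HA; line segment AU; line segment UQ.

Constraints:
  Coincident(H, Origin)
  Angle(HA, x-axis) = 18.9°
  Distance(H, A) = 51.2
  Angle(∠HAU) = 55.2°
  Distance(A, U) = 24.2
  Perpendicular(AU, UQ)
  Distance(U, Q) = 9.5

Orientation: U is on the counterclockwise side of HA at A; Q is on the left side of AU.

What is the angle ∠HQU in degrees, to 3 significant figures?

171°

H is at the origin; HA runs at 18.9° with length 51.2, so A = 51.2·(cos 18.9°, sin 18.9°) = (48.4, 16.6). ∠HAU = 55.2°, so AU runs at 18.9° + (180° − 55.2°) = 144° from the x-axis; with |AU| = 24.2, U = A + 24.2·(cos 144°, sin 144°) = (28.9, 30.9). AU ⟂ UQ; with |UQ| = 9.5 on the left of AU, Q = U + 9.5·(-0.592, -0.806) = (23.3, 23.3). Then cos ∠HQU = QH·QU / (|QH||QU|), giving 171°.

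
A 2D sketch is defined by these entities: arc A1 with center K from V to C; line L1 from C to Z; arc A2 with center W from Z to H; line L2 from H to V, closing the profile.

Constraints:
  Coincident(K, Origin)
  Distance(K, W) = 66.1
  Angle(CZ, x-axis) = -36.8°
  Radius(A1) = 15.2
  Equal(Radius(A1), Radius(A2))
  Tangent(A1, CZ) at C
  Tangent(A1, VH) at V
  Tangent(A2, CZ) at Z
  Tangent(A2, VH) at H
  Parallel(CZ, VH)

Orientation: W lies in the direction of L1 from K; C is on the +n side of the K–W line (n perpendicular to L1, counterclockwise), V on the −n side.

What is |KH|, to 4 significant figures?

67.83

The slot axis is L1's direction at -36.8°, so u = (cos -36.8°, sin -36.8°) = (0.8007, -0.5990) and n = (−sin -36.8°, cos -36.8°) = (0.5990, 0.8007). K is at the origin and W lies 66.1 along u from K, so W = 66.1·u = (52.93, -39.60). Tangency of A1 to both parallel lines with radius 15.2 puts C and V at K ± 15.2·n: C = (9.105, 12.17), V = (-9.105, -12.17). Equal radii place Z and H the same way about W: Z = W + 15.2·n = (62.03, -27.42), H = W − 15.2·n = (43.82, -51.77). Then |KH| = |H − K| = 67.83.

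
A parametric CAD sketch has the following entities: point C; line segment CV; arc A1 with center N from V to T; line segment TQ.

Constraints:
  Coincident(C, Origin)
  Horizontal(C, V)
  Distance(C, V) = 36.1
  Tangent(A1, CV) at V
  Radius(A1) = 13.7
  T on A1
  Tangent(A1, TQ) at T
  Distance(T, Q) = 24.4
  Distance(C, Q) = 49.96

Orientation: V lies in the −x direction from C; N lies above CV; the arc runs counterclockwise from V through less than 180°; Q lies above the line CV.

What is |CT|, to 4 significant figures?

28.53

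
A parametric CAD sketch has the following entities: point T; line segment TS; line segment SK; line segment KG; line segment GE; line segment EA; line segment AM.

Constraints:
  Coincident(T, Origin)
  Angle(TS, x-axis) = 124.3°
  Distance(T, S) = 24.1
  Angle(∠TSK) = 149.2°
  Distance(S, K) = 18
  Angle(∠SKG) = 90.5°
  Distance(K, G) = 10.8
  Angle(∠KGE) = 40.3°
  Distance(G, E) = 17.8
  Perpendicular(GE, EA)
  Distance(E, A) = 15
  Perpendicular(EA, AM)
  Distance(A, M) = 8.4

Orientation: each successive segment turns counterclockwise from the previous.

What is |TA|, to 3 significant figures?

45.8

∠KGE = 40.3° gives GE at 24.3° from the x-axis; with |GE| = 17.8, E = (-18.3, 25.1). GE is perpendicular to EA, so EA runs at 114°; with |EA| = 15.0, A = (-24.5, 38.7). Then |TA| = |A − T| = 45.8.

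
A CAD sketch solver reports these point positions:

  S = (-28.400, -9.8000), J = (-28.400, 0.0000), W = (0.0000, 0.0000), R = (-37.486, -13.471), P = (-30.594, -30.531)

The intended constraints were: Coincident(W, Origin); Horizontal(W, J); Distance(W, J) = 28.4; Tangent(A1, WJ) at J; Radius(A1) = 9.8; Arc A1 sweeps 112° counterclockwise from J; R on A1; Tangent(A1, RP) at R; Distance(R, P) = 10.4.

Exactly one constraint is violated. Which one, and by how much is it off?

Distance(R, P) = 10.4 — off by 8.00.

W = (0.00, 0.00) ✓; W.y = 0.00, J.y = 0.00 ✓; |WJ| = 28.40 ✓; ∠(SJ, JW) = 90.00° ✓; |SJ| = 9.800 ✓; bearing(S→R) − bearing(S→J) = 112.0° ✓; |SR| = 9.800 ✓; ∠(SR, RP) = 90.00° ✓; |RP| = 18.40 ✗.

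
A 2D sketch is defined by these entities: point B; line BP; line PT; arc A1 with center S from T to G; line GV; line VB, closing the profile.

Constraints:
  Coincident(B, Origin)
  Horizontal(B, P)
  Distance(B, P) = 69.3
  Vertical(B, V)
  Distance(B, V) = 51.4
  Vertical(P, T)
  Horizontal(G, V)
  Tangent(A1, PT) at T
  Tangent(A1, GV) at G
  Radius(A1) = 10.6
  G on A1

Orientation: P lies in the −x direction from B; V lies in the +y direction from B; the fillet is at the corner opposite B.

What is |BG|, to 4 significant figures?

78.02

The virtual corner opposite B is at (-69.30, 51.40). A1 meets PT tangentially, so ST is at right angles to PT and the tangent condition forces SG to be normal to GV, with radius 10.6, so the center S sits 10.6 in from both sides at S = (-58.70, 40.80). That places the tangent points at T = (-69.30, 40.80) on PT and G = (-58.70, 51.40) on GV. Then |BG| = |G − B| = 78.02.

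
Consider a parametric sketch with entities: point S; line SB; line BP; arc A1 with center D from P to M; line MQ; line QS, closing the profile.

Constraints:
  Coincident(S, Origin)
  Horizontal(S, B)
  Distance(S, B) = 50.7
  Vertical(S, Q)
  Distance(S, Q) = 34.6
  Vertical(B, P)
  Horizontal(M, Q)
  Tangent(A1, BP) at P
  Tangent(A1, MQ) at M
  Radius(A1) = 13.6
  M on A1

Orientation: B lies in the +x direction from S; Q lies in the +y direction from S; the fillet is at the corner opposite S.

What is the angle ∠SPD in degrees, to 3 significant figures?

22.5°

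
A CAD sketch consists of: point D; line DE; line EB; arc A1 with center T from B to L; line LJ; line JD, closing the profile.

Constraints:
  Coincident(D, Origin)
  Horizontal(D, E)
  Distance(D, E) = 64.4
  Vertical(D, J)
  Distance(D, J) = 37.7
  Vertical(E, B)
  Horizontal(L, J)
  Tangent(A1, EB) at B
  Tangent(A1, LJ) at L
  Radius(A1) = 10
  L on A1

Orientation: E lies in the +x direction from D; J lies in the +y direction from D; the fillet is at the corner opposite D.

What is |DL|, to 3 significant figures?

66.2

The virtual corner opposite D is at (64.4, 37.7). Tangency of A1 to EB means the radius TB is perpendicular to EB and since A1 is tangent to LJ there, TL ⟂ LJ, with radius 10.0, so the center T sits 10.0 in from both sides at T = (54.4, 27.7). That places the tangent points at B = (64.4, 27.7) on EB and L = (54.4, 37.7) on LJ. Then |DL| = |L − D| = 66.2.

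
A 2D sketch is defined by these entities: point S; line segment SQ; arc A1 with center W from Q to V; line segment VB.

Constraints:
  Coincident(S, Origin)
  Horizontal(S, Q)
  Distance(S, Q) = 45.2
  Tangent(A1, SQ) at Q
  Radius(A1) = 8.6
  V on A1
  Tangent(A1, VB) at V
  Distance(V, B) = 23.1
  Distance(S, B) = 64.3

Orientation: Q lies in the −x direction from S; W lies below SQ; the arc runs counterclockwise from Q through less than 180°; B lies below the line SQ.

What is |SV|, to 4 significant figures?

54.25

Checks: |WV| = 8.600 ✓; ∠(WV, VB) = 90.00° ✓; |VB| = 23.10 ✓; |SB| = 64.30 ✓.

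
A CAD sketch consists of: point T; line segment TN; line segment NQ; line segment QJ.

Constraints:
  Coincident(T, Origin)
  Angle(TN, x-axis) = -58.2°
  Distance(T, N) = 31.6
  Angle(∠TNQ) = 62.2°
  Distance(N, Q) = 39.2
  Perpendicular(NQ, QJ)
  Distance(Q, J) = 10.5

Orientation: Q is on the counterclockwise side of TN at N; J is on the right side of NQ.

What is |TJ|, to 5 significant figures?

45.574

T is at the origin; TN runs at -58.2° with length 31.6, so N = 31.6·(cos -58.2°, sin -58.2°) = (16.652, -26.857). ∠TNQ = 62.2°, so NQ runs at -58.2° + (180° − 62.2°) = 59.600° from the x-axis; with |NQ| = 39.2, Q = N + 39.2·(cos 59.600°, sin 59.600°) = (36.488, 6.9539). NQ is perpendicular to QJ; with |QJ| = 10.5 on the right of NQ, J = Q + 10.5·(0.86251, -0.50603) = (45.545, 1.6406). Then |TJ| = |J − T| = 45.574.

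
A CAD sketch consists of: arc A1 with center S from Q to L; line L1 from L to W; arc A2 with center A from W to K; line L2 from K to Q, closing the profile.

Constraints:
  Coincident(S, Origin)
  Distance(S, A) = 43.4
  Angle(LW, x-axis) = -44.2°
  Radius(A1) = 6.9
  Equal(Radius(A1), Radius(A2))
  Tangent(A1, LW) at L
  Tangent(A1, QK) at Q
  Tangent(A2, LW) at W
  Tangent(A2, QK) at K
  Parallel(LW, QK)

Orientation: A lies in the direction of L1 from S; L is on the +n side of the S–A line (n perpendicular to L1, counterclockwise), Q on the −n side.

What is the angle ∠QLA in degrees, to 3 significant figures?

81.0°

The slot axis is L1's direction at -44.2°, so u = (cos -44.2°, sin -44.2°) = (0.717, -0.697) and n = (−sin -44.2°, cos -44.2°) = (0.697, 0.717). S is at the origin and A lies 43.4 along u from S, so A = 43.4·u = (31.1, -30.3). Tangency of A1 to both parallel lines with radius 6.9 puts L and Q at S ± 6.9·n: L = (4.81, 4.95), Q = (-4.81, -4.95). Then cos ∠QLA = LQ·LA / (|LQ||LA|), giving 81.0°.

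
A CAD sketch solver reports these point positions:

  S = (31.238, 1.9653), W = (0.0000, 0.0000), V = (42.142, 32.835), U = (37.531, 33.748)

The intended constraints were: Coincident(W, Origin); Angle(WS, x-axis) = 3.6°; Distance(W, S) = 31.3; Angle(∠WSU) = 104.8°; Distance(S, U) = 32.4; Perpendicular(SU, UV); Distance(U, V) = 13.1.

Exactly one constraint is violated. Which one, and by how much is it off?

Distance(U, V) = 13.1 — off by 8.40.

W = (0.00, 0.00) ✓; WS at 3.600° ✓; |WS| = 31.30 ✓; ∠WSU = 104.8° ✓; |SU| = 32.40 ✓; ∠(SU, UV) = 90.00° ✓; |UV| = 4.701 ✗.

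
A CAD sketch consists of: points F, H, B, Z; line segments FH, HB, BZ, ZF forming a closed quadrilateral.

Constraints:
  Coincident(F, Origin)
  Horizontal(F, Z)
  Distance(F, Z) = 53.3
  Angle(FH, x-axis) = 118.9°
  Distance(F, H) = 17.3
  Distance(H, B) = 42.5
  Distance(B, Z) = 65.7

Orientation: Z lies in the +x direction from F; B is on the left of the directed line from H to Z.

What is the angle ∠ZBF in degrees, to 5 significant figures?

51.901°

F is at the origin; FZ is horizontal with |FZ| = 53.3 and Z in +x, so Z = (53.3, 0). FH runs at 118.9° with |FH| = 17.3, so H = (-8.3608, 15.146). B is determined by |HB| = 42.5 and |BZ| = 65.7 together: it lies at the intersection of circle(H, 42.5) and circle(Z, 65.7). With |HZ| = 63.494, the foot of the radical line on HZ is 11.979 from H and the perpendicular offset is √(42.5² − 11.979²) = 40.777. Taking the left-of-HZ solution: B = (12.999, 51.888).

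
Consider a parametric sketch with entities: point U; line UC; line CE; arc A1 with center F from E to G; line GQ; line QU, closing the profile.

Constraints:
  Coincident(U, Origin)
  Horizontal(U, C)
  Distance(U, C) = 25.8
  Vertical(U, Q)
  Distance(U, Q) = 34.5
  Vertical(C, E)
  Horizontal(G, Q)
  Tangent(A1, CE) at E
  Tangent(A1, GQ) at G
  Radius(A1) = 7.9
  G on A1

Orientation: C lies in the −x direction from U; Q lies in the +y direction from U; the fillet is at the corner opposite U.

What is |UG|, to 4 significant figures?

38.87

U is at the origin; UC is horizontal with |UC| = 25.8 and C on the −x side, so C = (-25.80, 0.000). UQ is vertical with |UQ| = 34.5 and Q on the +y side, so Q = (0.000, 34.50). The virtual corner opposite U is at (-25.80, 34.50). Since A1 is tangent to CE there, FE ⟂ CE and tangency of A1 to GQ means the radius FG is perpendicular to GQ, with radius 7.9, so the center F sits 7.9 in from both sides at F = (-17.90, 26.60). That places the tangent points at E = (-25.80, 26.60) on CE and G = (-17.90, 34.50) on GQ. Then |UG| = |G − U| = 38.87.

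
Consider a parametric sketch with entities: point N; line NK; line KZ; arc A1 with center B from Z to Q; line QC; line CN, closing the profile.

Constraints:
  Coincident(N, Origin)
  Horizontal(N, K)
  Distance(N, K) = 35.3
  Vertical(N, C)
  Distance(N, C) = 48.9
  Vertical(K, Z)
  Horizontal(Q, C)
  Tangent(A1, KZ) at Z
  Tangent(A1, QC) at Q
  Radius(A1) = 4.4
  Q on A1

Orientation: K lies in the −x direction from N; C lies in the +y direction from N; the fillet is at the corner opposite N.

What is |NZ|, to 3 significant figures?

56.8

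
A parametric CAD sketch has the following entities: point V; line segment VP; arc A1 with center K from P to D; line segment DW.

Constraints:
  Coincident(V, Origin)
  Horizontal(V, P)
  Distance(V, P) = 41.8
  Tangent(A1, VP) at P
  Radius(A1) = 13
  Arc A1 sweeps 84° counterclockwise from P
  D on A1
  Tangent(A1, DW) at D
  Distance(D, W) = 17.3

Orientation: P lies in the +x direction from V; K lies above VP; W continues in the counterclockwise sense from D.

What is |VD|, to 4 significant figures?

55.95

V is at the origin; VP is horizontal with |VP| = 41.8 and P on the +x side, so P = (41.80, 0.000). Since A1 is tangent to VP there, KP ⟂ VP, so K = P + (0, 13) = (41.80, 13.00). On A1, P sits at bearing -90° from K; an 84° counterclockwise sweep puts D at bearing -6°, so D = K + 13.0·(cos -6°, sin -6°) = (54.73, 11.64). Then |VD| = |D − V| = 55.95.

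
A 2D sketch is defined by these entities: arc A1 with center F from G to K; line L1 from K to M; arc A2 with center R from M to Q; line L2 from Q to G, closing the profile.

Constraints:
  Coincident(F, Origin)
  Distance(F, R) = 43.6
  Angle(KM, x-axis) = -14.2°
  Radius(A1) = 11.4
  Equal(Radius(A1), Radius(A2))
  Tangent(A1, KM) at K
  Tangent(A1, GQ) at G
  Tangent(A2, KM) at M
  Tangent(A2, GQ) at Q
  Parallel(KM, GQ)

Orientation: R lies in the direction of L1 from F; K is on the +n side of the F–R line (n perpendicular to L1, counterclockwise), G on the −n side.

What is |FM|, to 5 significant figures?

45.066

Tangency of A1 to both parallel lines with radius 11.4 puts K and G at F ± 11.4·n: K = (2.7965, 11.052), G = (-2.7965, -11.052). Equal radii place M and Q the same way about R: M = R + 11.4·n = (45.064, 0.35627), Q = R − 11.4·n = (39.471, -21.747). Then |FM| = |M − F| = 45.066.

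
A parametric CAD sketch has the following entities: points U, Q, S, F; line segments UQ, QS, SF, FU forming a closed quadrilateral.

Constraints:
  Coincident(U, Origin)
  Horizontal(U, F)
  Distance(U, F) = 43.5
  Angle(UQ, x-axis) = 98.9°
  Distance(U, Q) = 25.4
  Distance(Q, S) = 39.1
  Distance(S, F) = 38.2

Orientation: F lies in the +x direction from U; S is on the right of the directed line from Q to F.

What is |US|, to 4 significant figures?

14.37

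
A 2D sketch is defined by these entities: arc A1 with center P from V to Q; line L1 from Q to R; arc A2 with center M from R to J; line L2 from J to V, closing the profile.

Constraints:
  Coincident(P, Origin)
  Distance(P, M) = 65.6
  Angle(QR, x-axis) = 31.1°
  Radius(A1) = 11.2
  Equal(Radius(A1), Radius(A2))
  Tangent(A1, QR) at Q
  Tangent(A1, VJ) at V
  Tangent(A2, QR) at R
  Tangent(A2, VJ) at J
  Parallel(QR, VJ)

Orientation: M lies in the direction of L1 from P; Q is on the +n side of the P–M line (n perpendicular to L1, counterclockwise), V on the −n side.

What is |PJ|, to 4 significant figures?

66.55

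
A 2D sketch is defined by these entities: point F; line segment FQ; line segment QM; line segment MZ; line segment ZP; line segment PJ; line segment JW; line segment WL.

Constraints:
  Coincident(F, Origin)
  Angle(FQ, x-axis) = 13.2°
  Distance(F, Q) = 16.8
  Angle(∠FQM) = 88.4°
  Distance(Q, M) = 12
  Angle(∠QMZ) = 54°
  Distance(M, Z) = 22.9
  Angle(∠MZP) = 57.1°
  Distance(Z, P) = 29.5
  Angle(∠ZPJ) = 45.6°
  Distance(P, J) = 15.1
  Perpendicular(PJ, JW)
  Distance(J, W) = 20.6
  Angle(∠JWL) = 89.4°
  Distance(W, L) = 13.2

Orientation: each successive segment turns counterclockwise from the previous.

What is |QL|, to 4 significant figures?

21.23

F is at the origin; FQ runs at 13.2° with length 16.8, so Q = (16.36, 3.836). ∠FQM = 88.4° gives QM at 104.8° from the x-axis; with |QM| = 12.0, M = (13.29, 15.44). ∠QMZ = 54.0° gives MZ at -129.2° from the x-axis; with |MZ| = 22.9, Z = (-1.183, -2.308). ∠MZP = 57.1° gives ZP at -6.300° from the x-axis; with |ZP| = 29.5, P = (28.14, -5.545). ∠ZPJ = 45.6° gives PJ at 128.1° from the x-axis; with |PJ| = 15.1, J = (18.82, 6.338). The perpendicularity gives JW at right angles to PJ, so JW runs at -141.9°; with |JW| = 20.6, W = (2.611, -6.373). ∠JWL = 89.4° gives WL at -51.30° from the x-axis; with |WL| = 13.2, L = (10.86, -16.68). Then |QL| = |L − Q| = 21.23.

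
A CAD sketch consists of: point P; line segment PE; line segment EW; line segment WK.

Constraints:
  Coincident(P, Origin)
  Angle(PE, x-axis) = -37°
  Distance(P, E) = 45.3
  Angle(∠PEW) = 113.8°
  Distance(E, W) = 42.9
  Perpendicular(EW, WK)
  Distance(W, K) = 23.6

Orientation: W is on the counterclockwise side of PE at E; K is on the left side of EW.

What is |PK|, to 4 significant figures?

63.73

P is at the origin; PE runs at -37.0° with length 45.3, so E = 45.3·(cos -37.0°, sin -37.0°) = (36.18, -27.26). ∠PEW = 113.8°, so EW runs at -37.0° + (180° − 113.8°) = 29.20° from the x-axis; with |EW| = 42.9, W = E + 42.9·(cos 29.20°, sin 29.20°) = (73.63, -6.333). EW ⟂ WK; with |WK| = 23.6 on the left of EW, K = W + 23.6·(-0.4879, 0.8729) = (62.11, 14.27). Then |PK| = |K − P| = 63.73.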